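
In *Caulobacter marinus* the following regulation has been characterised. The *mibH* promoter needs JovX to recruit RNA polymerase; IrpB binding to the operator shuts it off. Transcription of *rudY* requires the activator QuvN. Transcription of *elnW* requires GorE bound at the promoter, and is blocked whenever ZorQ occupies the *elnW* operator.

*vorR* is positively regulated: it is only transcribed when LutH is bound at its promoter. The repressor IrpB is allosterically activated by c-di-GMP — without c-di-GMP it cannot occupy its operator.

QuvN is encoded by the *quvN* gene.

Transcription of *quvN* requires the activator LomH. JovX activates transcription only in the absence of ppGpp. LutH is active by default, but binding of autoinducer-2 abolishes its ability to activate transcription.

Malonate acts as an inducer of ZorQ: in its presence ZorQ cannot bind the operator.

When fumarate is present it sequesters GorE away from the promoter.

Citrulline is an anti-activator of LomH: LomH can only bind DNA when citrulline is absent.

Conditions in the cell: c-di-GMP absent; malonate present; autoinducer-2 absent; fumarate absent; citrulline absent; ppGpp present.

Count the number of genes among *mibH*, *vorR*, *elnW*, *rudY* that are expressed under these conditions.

c-di-GMP is absent, so IrpB is inactive.
ppGpp is present, so JovX is inactive.
Required activator JovX is absent, so *mibH* is not transcribed.
→ *mibH* is OFF.
Autoinducer-2 is absent, so LutH is active.
No repressor is bound and LutH is active, so *vorR* is transcribed.
→ *vorR* is ON.
Fumarate is absent, so GorE is active.
Malonate is present, so ZorQ is inactive.
No repressor is bound and GorE is active, so *elnW* is transcribed.
→ *elnW* is ON.
Citrulline is absent, so LomH is active.
No repressor is bound and LomH is active, so *quvN* is transcribed.
So QuvN is produced and active.
No repressor is bound and QuvN is active, so *rudY* is transcribed.
→ *rudY* is ON.
3 of the 4 genes are transcribed.

3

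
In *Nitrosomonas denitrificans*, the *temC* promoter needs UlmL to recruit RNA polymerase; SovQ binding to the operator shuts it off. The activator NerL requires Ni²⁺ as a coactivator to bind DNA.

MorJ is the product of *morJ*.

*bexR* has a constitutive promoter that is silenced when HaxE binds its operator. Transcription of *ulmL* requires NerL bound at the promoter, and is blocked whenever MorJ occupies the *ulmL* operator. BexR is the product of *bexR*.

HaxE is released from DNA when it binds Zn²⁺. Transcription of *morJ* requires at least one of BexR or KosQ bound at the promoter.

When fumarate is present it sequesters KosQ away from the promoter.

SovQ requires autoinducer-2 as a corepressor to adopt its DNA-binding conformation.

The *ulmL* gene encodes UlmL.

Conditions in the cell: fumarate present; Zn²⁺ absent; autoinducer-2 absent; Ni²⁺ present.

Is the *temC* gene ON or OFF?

ON

Autoinducer-2 is absent, so SovQ is inactive.
Zn²⁺ is absent, so HaxE is active.
With repressor HaxE bound, *bexR* is not transcribed.
So BexR is not produced.
Fumarate is present, so KosQ is inactive.
No activator is available at the *morJ* promoter, so *morJ* is not transcribed.
So MorJ is not produced.
Ni²⁺ is present, so NerL is active.
No repressor is bound and NerL is active, so *ulmL* is transcribed.
So UlmL is produced and active.
No repressor is bound and UlmL is active, so *temC* is transcribed.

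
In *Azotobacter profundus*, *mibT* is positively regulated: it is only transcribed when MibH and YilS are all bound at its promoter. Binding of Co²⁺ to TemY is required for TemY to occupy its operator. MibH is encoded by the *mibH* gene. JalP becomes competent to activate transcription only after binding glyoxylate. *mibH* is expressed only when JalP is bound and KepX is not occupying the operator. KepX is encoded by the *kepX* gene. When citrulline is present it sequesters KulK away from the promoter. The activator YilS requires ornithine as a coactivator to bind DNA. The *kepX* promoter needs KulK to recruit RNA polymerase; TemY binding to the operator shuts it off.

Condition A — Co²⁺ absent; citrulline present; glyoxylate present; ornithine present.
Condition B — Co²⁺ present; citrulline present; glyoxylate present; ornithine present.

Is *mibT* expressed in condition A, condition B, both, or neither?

both

Condition A:
Co²⁺ is absent, so TemY is inactive.
Citrulline is present, so KulK is inactive.
Required activator KulK is absent, so *kepX* is not transcribed.
So KepX is not produced.
Glyoxylate is present, so JalP is active.
No repressor is bound and JalP is active, so *mibH* is transcribed.
So MibH is produced and active.
Ornithine is present, so YilS is active.
No repressor is bound and MibH and YilS are active, so *mibT* is transcribed.
→ *mibT* is ON in A.
Condition B:
Co²⁺ is present, so TemY is active.
Citrulline is present, so KulK is inactive.
With repressor TemY bound, *kepX* is not transcribed.
So KepX is not produced.
Glyoxylate is present, so JalP is active.
No repressor is bound and JalP is active, so *mibH* is transcribed.
So MibH is produced and active.
Ornithine is present, so YilS is active.
No repressor is bound and MibH and YilS are active, so *mibT* is transcribed.
→ *mibT* is ON in B.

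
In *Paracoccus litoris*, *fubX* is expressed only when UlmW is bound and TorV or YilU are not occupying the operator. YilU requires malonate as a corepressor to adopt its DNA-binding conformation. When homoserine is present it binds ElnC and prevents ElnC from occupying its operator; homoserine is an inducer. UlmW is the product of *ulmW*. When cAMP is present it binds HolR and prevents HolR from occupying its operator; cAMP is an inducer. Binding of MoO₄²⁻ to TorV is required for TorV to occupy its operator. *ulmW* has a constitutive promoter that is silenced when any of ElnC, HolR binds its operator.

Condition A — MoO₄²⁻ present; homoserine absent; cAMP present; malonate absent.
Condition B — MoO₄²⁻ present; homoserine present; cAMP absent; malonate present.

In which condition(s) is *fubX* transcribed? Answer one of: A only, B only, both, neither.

Condition A:
MoO₄²⁻ is present, so TorV is active.
Homoserine is absent, so ElnC is active.
cAMP is present, so HolR is inactive.
With repressor ElnC bound, *ulmW* is not transcribed.
So UlmW is not produced.
Malonate is absent, so YilU is inactive.
With repressor TorV bound, *fubX* is not transcribed.
→ *fubX* is OFF in A.
Condition B:
MoO₄²⁻ is present, so TorV is active.
Homoserine is present, so ElnC is inactive.
cAMP is absent, so HolR is active.
With repressor HolR bound, *ulmW* is not transcribed.
So UlmW is not produced.
Malonate is present, so YilU is active.
With repressor TorV bound, *fubX* is not transcribed.
→ *fubX* is OFF in B.

neither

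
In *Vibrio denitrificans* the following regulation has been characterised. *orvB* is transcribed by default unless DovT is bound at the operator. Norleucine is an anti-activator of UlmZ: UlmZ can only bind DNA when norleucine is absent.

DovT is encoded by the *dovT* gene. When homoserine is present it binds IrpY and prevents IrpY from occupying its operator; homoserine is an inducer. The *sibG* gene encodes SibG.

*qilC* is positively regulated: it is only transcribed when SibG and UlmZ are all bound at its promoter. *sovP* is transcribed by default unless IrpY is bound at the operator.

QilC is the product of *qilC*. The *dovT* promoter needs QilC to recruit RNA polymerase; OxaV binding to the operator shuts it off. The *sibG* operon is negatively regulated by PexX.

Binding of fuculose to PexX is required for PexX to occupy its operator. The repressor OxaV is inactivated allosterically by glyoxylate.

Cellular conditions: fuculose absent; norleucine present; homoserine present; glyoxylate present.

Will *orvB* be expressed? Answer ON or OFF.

Fuculose is absent, so PexX is inactive.
With no repressor bound, *sibG* is transcribed.
So SibG is produced and active.
Norleucine is present, so UlmZ is inactive.
Required activator UlmZ is absent, so *qilC* is not transcribed.
So QilC is not produced.
Glyoxylate is present, so OxaV is inactive.
Required activator QilC is absent, so *dovT* is not transcribed.
So DovT is not produced.
With no repressor bound, *orvB* is transcribed.

ON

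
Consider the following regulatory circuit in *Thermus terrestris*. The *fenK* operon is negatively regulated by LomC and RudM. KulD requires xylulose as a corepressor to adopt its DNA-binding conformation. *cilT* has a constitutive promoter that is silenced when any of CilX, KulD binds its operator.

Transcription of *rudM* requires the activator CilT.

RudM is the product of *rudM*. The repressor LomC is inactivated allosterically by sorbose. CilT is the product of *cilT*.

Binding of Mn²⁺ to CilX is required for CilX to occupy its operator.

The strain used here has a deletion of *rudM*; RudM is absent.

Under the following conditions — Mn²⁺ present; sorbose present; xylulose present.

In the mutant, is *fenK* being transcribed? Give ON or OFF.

Sorbose is present, so LomC is inactive.
RudM is non-functional in this strain, so it has no effect.
With no repressor bound, *fenK* is transcribed.

ON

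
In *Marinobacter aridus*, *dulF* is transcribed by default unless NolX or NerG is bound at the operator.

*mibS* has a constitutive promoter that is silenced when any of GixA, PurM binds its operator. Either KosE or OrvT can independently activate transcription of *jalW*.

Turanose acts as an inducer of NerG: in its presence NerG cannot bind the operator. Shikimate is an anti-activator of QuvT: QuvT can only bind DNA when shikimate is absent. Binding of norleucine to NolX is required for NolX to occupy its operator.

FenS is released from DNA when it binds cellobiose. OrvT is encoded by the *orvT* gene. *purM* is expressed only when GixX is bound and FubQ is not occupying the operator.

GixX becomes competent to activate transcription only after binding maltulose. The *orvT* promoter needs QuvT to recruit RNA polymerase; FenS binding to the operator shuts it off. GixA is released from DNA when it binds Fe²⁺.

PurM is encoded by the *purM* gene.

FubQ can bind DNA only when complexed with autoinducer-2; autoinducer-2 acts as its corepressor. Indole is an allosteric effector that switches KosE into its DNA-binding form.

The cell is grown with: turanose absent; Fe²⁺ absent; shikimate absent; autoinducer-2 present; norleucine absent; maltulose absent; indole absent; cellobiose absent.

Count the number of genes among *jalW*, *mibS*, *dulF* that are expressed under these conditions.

0

Indole is absent, so KosE is inactive.
Shikimate is absent, so QuvT is active.
Cellobiose is absent, so FenS is active.
With repressor FenS bound, *orvT* is not transcribed.
So OrvT is not produced.
No activator is available at the *jalW* promoter, so *jalW* is not transcribed.
→ *jalW* is OFF.
Fe²⁺ is absent, so GixA is active.
Maltulose is absent, so GixX is inactive.
Autoinducer-2 is present, so FubQ is active.
With repressor FubQ bound, *purM* is not transcribed.
So PurM is not produced.
With repressor GixA bound, *mibS* is not transcribed.
→ *mibS* is OFF.
Norleucine is absent, so NolX is inactive.
Turanose is absent, so NerG is active.
With repressor NerG bound, *dulF* is not transcribed.
→ *dulF* is OFF.
0 of the 3 genes are transcribed.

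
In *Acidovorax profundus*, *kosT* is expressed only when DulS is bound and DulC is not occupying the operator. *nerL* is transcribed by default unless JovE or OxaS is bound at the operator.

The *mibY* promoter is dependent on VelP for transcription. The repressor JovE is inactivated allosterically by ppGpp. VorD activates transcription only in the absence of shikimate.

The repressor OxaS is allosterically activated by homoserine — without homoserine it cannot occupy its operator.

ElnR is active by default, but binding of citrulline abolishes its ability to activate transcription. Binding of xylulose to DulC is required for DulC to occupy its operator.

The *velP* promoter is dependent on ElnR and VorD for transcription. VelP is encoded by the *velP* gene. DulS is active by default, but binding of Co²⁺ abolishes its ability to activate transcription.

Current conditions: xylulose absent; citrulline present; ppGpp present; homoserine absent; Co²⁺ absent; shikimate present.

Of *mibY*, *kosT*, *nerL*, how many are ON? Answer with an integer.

Citrulline is present, so ElnR is inactive.
Shikimate is present, so VorD is inactive.
Required activator ElnR is absent, so *velP* is not transcribed.
So VelP is not produced.
Required activator VelP is absent, so *mibY* is not transcribed.
→ *mibY* is OFF.
Co²⁺ is absent, so DulS is active.
Xylulose is absent, so DulC is inactive.
No repressor is bound and DulS is active, so *kosT* is transcribed.
→ *kosT* is ON.
ppGpp is present, so JovE is inactive.
Homoserine is absent, so OxaS is inactive.
With no repressor bound, *nerL* is transcribed.
→ *nerL* is ON.
2 of the 3 genes are transcribed.

2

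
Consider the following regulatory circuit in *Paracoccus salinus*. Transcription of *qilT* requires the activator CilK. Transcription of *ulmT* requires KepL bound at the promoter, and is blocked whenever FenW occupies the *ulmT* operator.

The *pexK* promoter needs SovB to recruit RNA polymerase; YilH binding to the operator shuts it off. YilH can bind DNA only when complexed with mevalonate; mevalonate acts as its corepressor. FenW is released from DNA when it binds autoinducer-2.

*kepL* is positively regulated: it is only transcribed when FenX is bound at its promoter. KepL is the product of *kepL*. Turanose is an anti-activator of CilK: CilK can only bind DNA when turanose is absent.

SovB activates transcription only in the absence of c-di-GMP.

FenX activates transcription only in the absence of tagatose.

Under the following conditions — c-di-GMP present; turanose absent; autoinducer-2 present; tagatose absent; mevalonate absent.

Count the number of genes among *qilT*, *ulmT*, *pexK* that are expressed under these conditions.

Turanose is absent, so CilK is active.
No repressor is bound and CilK is active, so *qilT* is transcribed.
→ *qilT* is ON.
Autoinducer-2 is present, so FenW is inactive.
Tagatose is absent, so FenX is active.
No repressor is bound and FenX is active, so *kepL* is transcribed.
So KepL is produced and active.
No repressor is bound and KepL is active, so *ulmT* is transcribed.
→ *ulmT* is ON.
Mevalonate is absent, so YilH is inactive.
c-di-GMP is present, so SovB is inactive.
Required activator SovB is absent, so *pexK* is not transcribed.
→ *pexK* is OFF.
2 of the 3 genes are transcribed.

2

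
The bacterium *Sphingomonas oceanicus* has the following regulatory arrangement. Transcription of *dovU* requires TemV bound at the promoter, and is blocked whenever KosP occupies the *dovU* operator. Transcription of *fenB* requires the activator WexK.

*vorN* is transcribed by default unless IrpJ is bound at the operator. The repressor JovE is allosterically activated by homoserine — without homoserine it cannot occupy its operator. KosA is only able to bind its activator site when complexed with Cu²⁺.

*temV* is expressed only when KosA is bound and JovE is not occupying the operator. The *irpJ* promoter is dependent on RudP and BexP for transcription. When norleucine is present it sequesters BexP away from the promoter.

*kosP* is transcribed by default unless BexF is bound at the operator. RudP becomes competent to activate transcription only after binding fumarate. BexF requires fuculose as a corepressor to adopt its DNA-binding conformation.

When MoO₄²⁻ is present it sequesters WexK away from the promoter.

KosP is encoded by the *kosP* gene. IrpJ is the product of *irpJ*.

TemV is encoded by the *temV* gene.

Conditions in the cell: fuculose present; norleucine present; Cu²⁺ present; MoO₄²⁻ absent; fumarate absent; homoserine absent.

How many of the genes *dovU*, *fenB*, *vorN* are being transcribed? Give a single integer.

Fuculose is present, so BexF is active.
With repressor BexF bound, *kosP* is not transcribed.
So KosP is not produced.
Homoserine is absent, so JovE is inactive.
Cu²⁺ is present, so KosA is active.
No repressor is bound and KosA is active, so *temV* is transcribed.
So TemV is produced and active.
No repressor is bound and TemV is active, so *dovU* is transcribed.
→ *dovU* is ON.
MoO₄²⁻ is absent, so WexK is active.
No repressor is bound and WexK is active, so *fenB* is transcribed.
→ *fenB* is ON.
Fumarate is absent, so RudP is inactive.
Norleucine is present, so BexP is inactive.
Required activator RudP is absent, so *irpJ* is not transcribed.
So IrpJ is not produced.
With no repressor bound, *vorN* is transcribed.
→ *vorN* is ON.
3 of the 3 genes are transcribed.

3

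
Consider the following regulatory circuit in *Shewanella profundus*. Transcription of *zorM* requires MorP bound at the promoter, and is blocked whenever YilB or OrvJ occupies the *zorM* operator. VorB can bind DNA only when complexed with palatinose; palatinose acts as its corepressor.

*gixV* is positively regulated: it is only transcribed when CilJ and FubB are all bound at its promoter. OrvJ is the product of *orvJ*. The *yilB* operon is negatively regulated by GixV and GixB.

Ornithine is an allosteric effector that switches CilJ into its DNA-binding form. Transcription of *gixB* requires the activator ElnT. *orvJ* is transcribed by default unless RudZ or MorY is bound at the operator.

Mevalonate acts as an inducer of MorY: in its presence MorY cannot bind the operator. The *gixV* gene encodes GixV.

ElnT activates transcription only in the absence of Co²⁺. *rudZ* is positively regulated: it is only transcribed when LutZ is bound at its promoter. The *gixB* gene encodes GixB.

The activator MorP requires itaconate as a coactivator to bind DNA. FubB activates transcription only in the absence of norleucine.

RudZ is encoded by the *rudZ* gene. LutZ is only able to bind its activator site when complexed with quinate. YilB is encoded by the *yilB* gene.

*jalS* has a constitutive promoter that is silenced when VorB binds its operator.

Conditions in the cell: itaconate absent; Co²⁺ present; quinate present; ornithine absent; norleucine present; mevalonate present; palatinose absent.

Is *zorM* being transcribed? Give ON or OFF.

OFF

Ornithine is absent, so CilJ is inactive.
Norleucine is present, so FubB is inactive.
Required activator CilJ is absent, so *gixV* is not transcribed.
So GixV is not produced.
Co²⁺ is present, so ElnT is inactive.
Required activator ElnT is absent, so *gixB* is not transcribed.
So GixB is not produced.
With no repressor bound, *yilB* is transcribed.
So YilB is produced and active.
Quinate is present, so LutZ is active.
No repressor is bound and LutZ is active, so *rudZ* is transcribed.
So RudZ is produced and active.
Mevalonate is present, so MorY is inactive.
With repressor RudZ bound, *orvJ* is not transcribed.
So OrvJ is not produced.
Itaconate is absent, so MorP is inactive.
With repressor YilB bound, *zorM* is not transcribed.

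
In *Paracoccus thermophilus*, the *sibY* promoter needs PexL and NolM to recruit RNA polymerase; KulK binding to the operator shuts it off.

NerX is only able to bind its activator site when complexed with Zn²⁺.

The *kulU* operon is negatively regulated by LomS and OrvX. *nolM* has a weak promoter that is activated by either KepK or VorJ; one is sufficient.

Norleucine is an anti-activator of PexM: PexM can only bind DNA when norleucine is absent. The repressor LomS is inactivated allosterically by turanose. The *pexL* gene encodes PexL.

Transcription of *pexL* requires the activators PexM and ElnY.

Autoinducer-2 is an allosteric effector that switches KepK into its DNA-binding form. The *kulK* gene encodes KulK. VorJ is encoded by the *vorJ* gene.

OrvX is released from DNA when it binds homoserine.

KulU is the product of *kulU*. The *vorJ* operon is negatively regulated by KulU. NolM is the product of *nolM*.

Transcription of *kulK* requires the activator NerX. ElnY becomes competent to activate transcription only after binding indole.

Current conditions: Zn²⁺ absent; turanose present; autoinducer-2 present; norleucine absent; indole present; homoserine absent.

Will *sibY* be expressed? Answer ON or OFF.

ON

Zn²⁺ is absent, so NerX is inactive.
Required activator NerX is absent, so *kulK* is not transcribed.
So KulK is not produced.
Norleucine is absent, so PexM is active.
Indole is present, so ElnY is active.
No repressor is bound and PexM and ElnY are active, so *pexL* is transcribed.
So PexL is produced and active.
Autoinducer-2 is present, so KepK is active.
Turanose is present, so LomS is inactive.
Homoserine is absent, so OrvX is active.
With repressor OrvX bound, *kulU* is not transcribed.
So KulU is not produced.
With no repressor bound, *vorJ* is transcribed.
So VorJ is produced and active.
Activator KepK is present, so *nolM* is transcribed.
So NolM is produced and active.
No repressor is bound and PexL and NolM are active, so *sibY* is transcribed.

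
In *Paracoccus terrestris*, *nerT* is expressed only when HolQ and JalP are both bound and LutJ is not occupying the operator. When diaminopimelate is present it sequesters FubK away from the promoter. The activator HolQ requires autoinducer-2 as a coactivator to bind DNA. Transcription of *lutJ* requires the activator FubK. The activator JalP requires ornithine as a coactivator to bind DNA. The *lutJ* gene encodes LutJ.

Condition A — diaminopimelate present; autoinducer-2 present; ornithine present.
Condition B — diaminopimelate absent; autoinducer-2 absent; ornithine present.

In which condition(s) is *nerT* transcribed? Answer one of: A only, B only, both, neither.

A only

Condition A:
Diaminopimelate is present, so FubK is inactive.
Required activator FubK is absent, so *lutJ* is not transcribed.
So LutJ is not produced.
Autoinducer-2 is present, so HolQ is active.
Ornithine is present, so JalP is active.
No repressor is bound and HolQ and JalP are active, so *nerT* is transcribed.
→ *nerT* is ON in A.
Condition B:
Diaminopimelate is absent, so FubK is active.
No repressor is bound and FubK is active, so *lutJ* is transcribed.
So LutJ is produced and active.
Autoinducer-2 is absent, so HolQ is inactive.
Ornithine is present, so JalP is active.
With repressor LutJ bound, *nerT* is not transcribed.
→ *nerT* is OFF in B.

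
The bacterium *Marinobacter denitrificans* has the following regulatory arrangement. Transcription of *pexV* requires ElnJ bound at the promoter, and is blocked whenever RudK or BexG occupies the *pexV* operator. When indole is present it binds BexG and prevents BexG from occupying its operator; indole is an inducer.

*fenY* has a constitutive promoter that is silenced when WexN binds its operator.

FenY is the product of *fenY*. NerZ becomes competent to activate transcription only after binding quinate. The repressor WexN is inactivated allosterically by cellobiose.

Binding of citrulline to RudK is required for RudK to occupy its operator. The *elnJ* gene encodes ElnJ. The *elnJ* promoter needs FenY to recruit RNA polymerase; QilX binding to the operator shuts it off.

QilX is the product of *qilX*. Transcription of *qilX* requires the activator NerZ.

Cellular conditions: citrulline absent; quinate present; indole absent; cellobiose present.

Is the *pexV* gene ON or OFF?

OFF

Cellobiose is present, so WexN is inactive.
With no repressor bound, *fenY* is transcribed.
So FenY is produced and active.
Quinate is present, so NerZ is active.
No repressor is bound and NerZ is active, so *qilX* is transcribed.
So QilX is produced and active.
With repressor QilX bound, *elnJ* is not transcribed.
So ElnJ is not produced.
Citrulline is absent, so RudK is inactive.
Indole is absent, so BexG is active.
With repressor BexG bound, *pexV* is not transcribed.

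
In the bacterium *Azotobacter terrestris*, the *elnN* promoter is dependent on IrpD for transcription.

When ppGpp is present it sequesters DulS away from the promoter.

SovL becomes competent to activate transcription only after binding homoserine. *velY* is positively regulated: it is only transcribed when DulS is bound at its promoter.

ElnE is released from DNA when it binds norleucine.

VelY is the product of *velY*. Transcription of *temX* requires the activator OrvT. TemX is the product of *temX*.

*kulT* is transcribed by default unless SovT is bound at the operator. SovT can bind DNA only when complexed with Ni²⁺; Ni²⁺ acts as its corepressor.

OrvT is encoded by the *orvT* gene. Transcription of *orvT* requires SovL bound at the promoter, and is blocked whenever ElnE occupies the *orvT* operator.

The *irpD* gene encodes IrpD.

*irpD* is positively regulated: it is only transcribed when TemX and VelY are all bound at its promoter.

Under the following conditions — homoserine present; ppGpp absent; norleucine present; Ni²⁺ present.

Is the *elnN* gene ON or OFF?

Norleucine is present, so ElnE is inactive.
Homoserine is present, so SovL is active.
No repressor is bound and SovL is active, so *orvT* is transcribed.
So OrvT is produced and active.
No repressor is bound and OrvT is active, so *temX* is transcribed.
So TemX is produced and active.
ppGpp is absent, so DulS is active.
No repressor is bound and DulS is active, so *velY* is transcribed.
So VelY is produced and active.
No repressor is bound and TemX and VelY are active, so *irpD* is transcribed.
So IrpD is produced and active.
No repressor is bound and IrpD is active, so *elnN* is transcribed.

ON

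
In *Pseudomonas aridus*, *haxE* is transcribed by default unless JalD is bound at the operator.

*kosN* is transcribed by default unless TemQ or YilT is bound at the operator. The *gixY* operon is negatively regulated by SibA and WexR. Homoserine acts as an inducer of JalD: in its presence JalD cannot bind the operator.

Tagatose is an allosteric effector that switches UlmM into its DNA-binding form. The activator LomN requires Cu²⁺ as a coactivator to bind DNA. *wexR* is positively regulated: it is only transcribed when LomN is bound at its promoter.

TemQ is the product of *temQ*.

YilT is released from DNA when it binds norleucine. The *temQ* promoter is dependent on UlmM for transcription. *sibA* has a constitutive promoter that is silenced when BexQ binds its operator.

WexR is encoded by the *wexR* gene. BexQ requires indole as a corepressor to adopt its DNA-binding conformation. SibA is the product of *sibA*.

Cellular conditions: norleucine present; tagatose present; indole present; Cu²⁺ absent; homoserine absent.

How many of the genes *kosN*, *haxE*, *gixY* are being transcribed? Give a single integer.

1

Tagatose is present, so UlmM is active.
No repressor is bound and UlmM is active, so *temQ* is transcribed.
So TemQ is produced and active.
Norleucine is present, so YilT is inactive.
With repressor TemQ bound, *kosN* is not transcribed.
→ *kosN* is OFF.
Homoserine is absent, so JalD is active.
With repressor JalD bound, *haxE* is not transcribed.
→ *haxE* is OFF.
Indole is present, so BexQ is active.
With repressor BexQ bound, *sibA* is not transcribed.
So SibA is not produced.
Cu²⁺ is absent, so LomN is inactive.
Required activator LomN is absent, so *wexR* is not transcribed.
So WexR is not produced.
With no repressor bound, *gixY* is transcribed.
→ *gixY* is ON.
1 of the 3 genes is transcribed.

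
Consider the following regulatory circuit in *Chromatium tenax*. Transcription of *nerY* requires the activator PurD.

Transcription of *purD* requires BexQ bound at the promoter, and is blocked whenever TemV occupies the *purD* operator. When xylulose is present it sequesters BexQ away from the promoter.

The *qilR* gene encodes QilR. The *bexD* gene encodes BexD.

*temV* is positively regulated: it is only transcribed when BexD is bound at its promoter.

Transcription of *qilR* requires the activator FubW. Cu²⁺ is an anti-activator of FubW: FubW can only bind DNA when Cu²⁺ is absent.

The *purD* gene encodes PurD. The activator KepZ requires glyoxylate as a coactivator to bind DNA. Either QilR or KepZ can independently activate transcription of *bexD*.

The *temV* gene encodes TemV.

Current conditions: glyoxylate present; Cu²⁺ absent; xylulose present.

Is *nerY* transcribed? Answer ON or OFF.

OFF

Cu²⁺ is absent, so FubW is active.
No repressor is bound and FubW is active, so *qilR* is transcribed.
So QilR is produced and active.
Glyoxylate is present, so KepZ is active.
Activator QilR is present, so *bexD* is transcribed.
So BexD is produced and active.
No repressor is bound and BexD is active, so *temV* is transcribed.
So TemV is produced and active.
Xylulose is present, so BexQ is inactive.
With repressor TemV bound, *purD* is not transcribed.
So PurD is not produced.
Required activator PurD is absent, so *nerY* is not transcribed.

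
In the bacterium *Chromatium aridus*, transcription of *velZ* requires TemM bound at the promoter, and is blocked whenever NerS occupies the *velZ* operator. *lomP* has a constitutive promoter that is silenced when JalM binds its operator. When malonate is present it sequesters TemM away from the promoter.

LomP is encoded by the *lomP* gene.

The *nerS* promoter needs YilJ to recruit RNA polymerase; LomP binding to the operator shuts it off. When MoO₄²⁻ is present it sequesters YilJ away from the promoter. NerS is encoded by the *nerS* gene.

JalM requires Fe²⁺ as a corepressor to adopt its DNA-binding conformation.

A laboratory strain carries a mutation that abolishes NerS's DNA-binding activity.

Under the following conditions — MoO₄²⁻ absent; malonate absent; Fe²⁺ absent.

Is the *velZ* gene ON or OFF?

ON

NerS is non-functional in this strain, so it has no effect.
Malonate is absent, so TemM is active.
No repressor is bound and TemM is active, so *velZ* is transcribed.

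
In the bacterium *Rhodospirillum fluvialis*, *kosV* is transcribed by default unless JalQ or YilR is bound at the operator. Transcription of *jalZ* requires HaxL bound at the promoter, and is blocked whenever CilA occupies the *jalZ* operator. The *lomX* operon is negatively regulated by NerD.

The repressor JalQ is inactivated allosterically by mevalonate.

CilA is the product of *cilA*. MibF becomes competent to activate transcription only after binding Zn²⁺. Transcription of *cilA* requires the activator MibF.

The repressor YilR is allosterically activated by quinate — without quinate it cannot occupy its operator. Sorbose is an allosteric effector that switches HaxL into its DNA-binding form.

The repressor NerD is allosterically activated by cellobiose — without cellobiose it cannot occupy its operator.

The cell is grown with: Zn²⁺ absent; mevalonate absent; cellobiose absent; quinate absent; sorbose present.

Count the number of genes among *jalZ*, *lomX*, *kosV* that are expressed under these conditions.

2

Zn²⁺ is absent, so MibF is inactive.
Required activator MibF is absent, so *cilA* is not transcribed.
So CilA is not produced.
Sorbose is present, so HaxL is active.
No repressor is bound and HaxL is active, so *jalZ* is transcribed.
→ *jalZ* is ON.
Cellobiose is absent, so NerD is inactive.
With no repressor bound, *lomX* is transcribed.
→ *lomX* is ON.
Mevalonate is absent, so JalQ is active.
Quinate is absent, so YilR is inactive.
With repressor JalQ bound, *kosV* is not transcribed.
→ *kosV* is OFF.
2 of the 3 genes are transcribed.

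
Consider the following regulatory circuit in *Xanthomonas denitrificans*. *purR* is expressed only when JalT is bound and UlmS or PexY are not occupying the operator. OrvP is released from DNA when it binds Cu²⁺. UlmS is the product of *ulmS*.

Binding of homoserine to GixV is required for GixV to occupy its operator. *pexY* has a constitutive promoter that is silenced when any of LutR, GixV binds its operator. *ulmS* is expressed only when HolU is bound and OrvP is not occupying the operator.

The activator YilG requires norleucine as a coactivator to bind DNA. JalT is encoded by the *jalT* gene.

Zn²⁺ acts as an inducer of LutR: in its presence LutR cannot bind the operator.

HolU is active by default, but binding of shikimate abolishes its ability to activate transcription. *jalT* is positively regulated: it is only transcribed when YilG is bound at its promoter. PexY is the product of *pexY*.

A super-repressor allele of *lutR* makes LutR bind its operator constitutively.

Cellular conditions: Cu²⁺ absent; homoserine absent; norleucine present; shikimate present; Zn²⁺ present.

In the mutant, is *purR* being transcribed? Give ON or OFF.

Shikimate is present, so HolU is inactive.
Cu²⁺ is absent, so OrvP is active.
With repressor OrvP bound, *ulmS* is not transcribed.
So UlmS is not produced.
Norleucine is present, so YilG is active.
No repressor is bound and YilG is active, so *jalT* is transcribed.
So JalT is produced and active.
LutR is constitutively active in this strain.
Homoserine is absent, so GixV is inactive.
With repressor LutR bound, *pexY* is not transcribed.
So PexY is not produced.
No repressor is bound and JalT is active, so *purR* is transcribed.

ON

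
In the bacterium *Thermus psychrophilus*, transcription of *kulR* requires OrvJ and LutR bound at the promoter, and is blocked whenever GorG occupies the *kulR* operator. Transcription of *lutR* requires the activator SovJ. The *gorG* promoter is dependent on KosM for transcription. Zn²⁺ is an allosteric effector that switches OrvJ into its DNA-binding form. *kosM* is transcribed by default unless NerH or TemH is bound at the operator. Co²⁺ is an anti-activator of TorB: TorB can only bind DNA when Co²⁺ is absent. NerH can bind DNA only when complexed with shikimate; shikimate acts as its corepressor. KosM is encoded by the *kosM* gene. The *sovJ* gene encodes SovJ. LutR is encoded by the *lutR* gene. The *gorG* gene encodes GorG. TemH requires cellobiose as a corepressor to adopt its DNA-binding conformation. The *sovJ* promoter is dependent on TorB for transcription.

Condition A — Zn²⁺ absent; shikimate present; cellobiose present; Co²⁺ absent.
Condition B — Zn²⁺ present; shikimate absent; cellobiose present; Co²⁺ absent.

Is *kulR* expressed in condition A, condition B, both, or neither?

B only

Condition A:
Zn²⁺ is absent, so OrvJ is inactive.
Shikimate is present, so NerH is active.
Cellobiose is present, so TemH is active.
With repressor NerH bound, *kosM* is not transcribed.
So KosM is not produced.
Required activator KosM is absent, so *gorG* is not transcribed.
So GorG is not produced.
Co²⁺ is absent, so TorB is active.
No repressor is bound and TorB is active, so *sovJ* is transcribed.
So SovJ is produced and active.
No repressor is bound and SovJ is active, so *lutR* is transcribed.
So LutR is produced and active.
Required activator OrvJ is absent, so *kulR* is not transcribed.
→ *kulR* is OFF in A.
Condition B:
Zn²⁺ is present, so OrvJ is active.
Shikimate is absent, so NerH is inactive.
Cellobiose is present, so TemH is active.
With repressor TemH bound, *kosM* is not transcribed.
So KosM is not produced.
Required activator KosM is absent, so *gorG* is not transcribed.
So GorG is not produced.
Co²⁺ is absent, so TorB is active.
No repressor is bound and TorB is active, so *sovJ* is transcribed.
So SovJ is produced and active.
No repressor is bound and SovJ is active, so *lutR* is transcribed.
So LutR is produced and active.
No repressor is bound and OrvJ and LutR are active, so *kulR* is transcribed.
→ *kulR* is ON in B.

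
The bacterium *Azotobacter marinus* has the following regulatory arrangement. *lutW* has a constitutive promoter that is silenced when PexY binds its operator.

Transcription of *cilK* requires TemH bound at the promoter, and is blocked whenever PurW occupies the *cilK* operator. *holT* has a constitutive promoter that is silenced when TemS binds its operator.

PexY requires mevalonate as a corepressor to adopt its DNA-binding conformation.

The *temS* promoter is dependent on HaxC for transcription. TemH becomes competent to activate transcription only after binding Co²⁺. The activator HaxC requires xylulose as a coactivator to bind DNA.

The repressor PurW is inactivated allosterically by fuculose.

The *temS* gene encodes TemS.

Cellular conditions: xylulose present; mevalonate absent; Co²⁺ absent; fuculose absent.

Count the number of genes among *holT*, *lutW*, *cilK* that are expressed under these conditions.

Xylulose is present, so HaxC is active.
No repressor is bound and HaxC is active, so *temS* is transcribed.
So TemS is produced and active.
With repressor TemS bound, *holT* is not transcribed.
→ *holT* is OFF.
Mevalonate is absent, so PexY is inactive.
With no repressor bound, *lutW* is transcribed.
→ *lutW* is ON.
Fuculose is absent, so PurW is active.
Co²⁺ is absent, so TemH is inactive.
With repressor PurW bound, *cilK* is not transcribed.
→ *cilK* is OFF.
1 of the 3 genes is transcribed.

1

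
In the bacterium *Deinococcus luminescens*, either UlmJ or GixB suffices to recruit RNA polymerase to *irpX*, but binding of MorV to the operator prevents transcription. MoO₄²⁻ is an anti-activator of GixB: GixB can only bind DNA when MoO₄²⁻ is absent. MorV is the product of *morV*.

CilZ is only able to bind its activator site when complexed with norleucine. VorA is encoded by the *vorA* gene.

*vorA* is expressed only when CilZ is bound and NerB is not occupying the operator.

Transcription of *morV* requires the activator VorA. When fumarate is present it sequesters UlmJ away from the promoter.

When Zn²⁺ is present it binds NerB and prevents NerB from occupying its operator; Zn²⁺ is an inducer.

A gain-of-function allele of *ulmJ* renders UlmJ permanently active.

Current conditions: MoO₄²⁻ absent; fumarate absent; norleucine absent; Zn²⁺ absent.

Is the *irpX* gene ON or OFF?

UlmJ is constitutively active in this strain.
Zn²⁺ is absent, so NerB is active.
Norleucine is absent, so CilZ is inactive.
With repressor NerB bound, *vorA* is not transcribed.
So VorA is not produced.
Required activator VorA is absent, so *morV* is not transcribed.
So MorV is not produced.
MoO₄²⁻ is absent, so GixB is active.
Activator UlmJ is present, so *irpX* is transcribed.

ON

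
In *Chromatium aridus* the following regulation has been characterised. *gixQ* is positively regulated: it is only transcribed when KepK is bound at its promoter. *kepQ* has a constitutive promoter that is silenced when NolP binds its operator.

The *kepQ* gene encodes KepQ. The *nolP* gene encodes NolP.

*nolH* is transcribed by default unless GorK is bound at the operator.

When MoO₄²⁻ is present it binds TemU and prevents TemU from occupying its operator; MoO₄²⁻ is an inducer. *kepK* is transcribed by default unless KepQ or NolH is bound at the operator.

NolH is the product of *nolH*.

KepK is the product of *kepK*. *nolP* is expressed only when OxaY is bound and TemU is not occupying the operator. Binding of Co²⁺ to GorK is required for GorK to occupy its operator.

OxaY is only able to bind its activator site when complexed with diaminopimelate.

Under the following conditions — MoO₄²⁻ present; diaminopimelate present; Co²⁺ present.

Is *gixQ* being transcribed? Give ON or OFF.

ON

MoO₄²⁻ is present, so TemU is inactive.
Diaminopimelate is present, so OxaY is active.
No repressor is bound and OxaY is active, so *nolP* is transcribed.
So NolP is produced and active.
With repressor NolP bound, *kepQ* is not transcribed.
So KepQ is not produced.
Co²⁺ is present, so GorK is active.
With repressor GorK bound, *nolH* is not transcribed.
So NolH is not produced.
With no repressor bound, *kepK* is transcribed.
So KepK is produced and active.
No repressor is bound and KepK is active, so *gixQ* is transcribed.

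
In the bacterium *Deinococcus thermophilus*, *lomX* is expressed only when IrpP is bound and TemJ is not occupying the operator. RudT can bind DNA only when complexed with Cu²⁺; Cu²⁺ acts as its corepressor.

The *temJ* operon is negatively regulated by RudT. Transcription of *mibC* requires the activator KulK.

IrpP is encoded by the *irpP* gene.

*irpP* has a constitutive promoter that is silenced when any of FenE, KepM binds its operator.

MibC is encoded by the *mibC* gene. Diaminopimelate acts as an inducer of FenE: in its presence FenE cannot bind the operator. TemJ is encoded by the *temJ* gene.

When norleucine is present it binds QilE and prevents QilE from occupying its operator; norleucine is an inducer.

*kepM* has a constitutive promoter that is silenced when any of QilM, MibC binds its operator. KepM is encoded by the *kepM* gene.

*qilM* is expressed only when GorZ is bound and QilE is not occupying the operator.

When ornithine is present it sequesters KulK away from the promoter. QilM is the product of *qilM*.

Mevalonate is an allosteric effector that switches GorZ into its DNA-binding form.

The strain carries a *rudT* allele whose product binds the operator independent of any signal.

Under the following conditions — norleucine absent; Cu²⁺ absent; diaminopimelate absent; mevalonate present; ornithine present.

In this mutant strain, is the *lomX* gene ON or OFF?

OFF

RudT is constitutively active in this strain.
With repressor RudT bound, *temJ* is not transcribed.
So TemJ is not produced.
Diaminopimelate is absent, so FenE is active.
Norleucine is absent, so QilE is active.
Mevalonate is present, so GorZ is active.
With repressor QilE bound, *qilM* is not transcribed.
So QilM is not produced.
Ornithine is present, so KulK is inactive.
Required activator KulK is absent, so *mibC* is not transcribed.
So MibC is not produced.
With no repressor bound, *kepM* is transcribed.
So KepM is produced and active.
With repressor FenE bound, *irpP* is not transcribed.
So IrpP is not produced.
Required activator IrpP is absent, so *lomX* is not transcribed.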